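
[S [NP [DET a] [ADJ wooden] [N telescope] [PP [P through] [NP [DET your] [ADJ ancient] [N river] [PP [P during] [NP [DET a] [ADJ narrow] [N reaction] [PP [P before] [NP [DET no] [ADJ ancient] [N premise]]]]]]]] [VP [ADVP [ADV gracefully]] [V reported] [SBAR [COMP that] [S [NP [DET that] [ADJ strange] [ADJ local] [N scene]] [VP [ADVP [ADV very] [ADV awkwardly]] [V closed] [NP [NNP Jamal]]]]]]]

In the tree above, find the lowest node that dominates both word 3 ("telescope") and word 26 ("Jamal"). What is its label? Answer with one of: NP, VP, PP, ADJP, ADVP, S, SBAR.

S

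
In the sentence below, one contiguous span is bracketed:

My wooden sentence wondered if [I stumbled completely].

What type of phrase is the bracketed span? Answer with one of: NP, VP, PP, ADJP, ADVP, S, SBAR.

S

The span is built around the head "stumbled" — a clause (S).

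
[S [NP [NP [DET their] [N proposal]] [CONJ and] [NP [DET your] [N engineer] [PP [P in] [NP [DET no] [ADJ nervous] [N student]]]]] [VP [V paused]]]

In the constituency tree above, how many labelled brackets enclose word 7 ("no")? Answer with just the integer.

6

Counting open brackets not yet closed at "no": [S [NP [NP [PP [NP [DET = 6.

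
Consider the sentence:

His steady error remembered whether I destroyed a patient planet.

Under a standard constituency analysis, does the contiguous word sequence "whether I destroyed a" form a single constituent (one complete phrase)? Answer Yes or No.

No

"whether" belongs to the complementizer "whether" while "a" belongs to the clause "I destroyed a patient planet"; a span that runs across that boundary is not a single phrase.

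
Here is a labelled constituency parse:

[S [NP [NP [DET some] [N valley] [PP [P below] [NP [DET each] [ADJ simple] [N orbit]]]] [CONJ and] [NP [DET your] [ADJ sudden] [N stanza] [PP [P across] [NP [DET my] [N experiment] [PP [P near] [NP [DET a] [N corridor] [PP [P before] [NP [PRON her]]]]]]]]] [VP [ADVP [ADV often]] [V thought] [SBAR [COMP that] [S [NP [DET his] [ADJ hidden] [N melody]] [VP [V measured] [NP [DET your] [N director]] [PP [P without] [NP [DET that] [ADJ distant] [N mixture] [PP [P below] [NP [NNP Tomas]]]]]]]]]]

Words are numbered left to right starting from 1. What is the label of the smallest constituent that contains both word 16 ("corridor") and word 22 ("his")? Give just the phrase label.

S

Both words fall inside [S some valley below each simple orbit and your sudden stanza across my experiment near a corridor before her often thought that his hidden melody measured your director without that distant mixture below Tomas] (words 1–33), and no smaller constituent contains them both. Label: S.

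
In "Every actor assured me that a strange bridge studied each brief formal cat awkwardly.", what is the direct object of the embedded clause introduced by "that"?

each brief formal cat

Within the embedded clause introduced by "that", the direct object of "studied" is "each brief formal cat".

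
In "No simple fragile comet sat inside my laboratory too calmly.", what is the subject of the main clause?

In the main clause the verb is "sat"; the NP preceding it, "no simple fragile comet", is the subject.

no simple fragile comet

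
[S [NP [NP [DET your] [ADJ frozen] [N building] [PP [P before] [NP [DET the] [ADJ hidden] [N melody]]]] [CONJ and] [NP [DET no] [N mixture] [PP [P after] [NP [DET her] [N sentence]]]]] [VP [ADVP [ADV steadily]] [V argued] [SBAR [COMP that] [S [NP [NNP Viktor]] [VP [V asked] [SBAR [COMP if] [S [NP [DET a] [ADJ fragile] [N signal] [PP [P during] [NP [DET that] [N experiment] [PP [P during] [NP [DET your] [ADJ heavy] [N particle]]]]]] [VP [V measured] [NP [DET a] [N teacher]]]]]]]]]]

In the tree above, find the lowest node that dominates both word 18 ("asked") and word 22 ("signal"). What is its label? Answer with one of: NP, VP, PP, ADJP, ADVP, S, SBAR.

VP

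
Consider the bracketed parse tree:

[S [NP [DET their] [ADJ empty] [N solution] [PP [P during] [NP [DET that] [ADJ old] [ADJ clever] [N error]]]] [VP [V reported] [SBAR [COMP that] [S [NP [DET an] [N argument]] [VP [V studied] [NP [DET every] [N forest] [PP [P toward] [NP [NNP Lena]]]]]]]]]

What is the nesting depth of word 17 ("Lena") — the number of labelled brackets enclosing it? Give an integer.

9

The word sits inside NNP, which is inside NP, inside PP, inside NP, inside VP, inside S, inside SBAR, inside VP, inside S — 9 brackets in all.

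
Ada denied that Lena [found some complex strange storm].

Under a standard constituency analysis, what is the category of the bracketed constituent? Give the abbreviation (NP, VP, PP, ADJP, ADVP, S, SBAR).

VP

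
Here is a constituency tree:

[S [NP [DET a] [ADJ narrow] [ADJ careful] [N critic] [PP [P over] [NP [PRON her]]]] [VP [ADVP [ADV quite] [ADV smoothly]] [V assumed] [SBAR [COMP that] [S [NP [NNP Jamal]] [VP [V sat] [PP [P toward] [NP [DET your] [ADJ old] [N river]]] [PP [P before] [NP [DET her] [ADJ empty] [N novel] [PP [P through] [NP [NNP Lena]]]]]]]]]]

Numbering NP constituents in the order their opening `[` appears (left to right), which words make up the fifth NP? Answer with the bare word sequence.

her empty novel through Lena

Opening `[NP` markers occur at word positions 1, 6, 11, 14, 18, 22; the fifth of these opens the constituent [NP her empty novel through Lena].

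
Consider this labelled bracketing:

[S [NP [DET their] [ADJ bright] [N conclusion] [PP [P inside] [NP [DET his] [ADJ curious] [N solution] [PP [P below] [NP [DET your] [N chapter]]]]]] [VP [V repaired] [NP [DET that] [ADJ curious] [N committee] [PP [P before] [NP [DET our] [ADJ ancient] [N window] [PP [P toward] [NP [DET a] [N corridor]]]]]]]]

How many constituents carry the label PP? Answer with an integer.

4

Scanning left to right, an opening `[PP` appears at word positions 4, 8, 15, 19 — 4 in total.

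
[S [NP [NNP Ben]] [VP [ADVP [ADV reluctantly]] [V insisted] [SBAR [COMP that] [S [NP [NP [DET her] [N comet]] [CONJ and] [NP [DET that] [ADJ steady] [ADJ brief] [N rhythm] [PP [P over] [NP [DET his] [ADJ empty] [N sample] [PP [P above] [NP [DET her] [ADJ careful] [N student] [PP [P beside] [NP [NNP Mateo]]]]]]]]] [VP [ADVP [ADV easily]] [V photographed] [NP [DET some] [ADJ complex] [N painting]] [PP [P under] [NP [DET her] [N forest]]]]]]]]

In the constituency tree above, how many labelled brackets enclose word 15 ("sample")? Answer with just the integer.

9

Path from the root down to the word: S → VP → SBAR → S → NP → NP → PP → NP → N. That is 9 enclosing brackets.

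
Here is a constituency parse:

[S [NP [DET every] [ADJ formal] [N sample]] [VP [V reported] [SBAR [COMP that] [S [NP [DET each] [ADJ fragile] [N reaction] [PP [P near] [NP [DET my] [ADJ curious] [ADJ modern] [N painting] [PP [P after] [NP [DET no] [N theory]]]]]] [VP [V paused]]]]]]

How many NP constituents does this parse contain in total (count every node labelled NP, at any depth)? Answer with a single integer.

4

Scanning left to right, an opening `[NP` appears at word positions 1, 6, 10, 15 — 4 in total.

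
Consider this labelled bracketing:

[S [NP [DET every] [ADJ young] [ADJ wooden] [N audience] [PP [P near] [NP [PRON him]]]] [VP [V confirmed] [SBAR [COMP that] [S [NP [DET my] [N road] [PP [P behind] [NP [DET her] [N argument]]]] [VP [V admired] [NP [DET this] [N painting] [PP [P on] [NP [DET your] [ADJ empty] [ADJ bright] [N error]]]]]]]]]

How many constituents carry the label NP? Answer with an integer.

6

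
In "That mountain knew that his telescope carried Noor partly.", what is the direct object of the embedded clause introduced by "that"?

Within the embedded clause introduced by "that", the direct object of "carried" is "Noor".

Noor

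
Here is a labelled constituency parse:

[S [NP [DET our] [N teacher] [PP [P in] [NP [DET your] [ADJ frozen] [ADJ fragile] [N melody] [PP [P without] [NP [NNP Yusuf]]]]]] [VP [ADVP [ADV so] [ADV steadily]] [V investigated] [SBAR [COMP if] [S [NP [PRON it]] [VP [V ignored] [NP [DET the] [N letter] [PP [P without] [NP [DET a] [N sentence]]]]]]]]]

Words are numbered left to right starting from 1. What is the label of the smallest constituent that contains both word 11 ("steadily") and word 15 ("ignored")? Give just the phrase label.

VP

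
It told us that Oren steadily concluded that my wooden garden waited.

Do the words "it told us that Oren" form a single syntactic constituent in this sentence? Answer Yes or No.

No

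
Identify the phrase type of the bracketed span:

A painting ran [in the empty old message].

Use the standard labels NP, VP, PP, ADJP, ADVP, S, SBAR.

"in" is the head of the bracketed span, so the span is a prepositional phrase: PP.

PP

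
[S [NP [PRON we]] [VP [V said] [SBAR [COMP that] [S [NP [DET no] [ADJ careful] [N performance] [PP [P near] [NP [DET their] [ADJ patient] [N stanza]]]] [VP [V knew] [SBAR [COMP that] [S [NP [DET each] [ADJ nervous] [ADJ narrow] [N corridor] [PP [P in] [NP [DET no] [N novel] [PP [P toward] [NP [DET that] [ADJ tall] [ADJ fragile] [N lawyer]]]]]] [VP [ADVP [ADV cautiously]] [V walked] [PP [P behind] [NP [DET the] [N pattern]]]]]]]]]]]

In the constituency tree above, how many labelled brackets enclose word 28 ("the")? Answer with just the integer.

11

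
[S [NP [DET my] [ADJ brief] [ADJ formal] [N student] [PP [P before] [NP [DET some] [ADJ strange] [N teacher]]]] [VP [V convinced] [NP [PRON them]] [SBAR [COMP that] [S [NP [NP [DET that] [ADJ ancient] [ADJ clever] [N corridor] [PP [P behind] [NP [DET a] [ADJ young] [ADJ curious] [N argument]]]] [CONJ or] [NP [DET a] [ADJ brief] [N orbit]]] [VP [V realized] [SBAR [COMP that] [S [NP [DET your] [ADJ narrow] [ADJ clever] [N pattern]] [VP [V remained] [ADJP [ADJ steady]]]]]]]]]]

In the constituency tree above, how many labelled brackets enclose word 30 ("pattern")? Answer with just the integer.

9

The word sits inside N, which is inside NP, inside S, inside SBAR, inside VP, inside S, inside SBAR, inside VP, inside S — 9 brackets in all.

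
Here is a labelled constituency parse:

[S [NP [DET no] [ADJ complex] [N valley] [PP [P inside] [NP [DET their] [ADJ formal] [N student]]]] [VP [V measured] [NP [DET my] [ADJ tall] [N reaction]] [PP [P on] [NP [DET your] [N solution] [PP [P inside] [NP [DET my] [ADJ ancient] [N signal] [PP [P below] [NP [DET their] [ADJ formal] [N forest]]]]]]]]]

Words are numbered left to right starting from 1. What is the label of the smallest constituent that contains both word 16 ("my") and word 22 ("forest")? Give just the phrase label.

The smallest bracket enclosing both words is [NP my ancient signal below their formal forest], so the label is NP.

NP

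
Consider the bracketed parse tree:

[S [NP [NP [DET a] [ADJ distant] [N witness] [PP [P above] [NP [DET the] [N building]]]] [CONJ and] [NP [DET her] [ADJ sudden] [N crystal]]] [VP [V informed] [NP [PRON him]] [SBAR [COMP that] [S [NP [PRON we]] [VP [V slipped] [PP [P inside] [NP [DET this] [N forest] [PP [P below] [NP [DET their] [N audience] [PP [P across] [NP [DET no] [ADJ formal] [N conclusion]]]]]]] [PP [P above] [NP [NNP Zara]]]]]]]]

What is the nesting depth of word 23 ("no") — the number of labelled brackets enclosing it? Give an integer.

12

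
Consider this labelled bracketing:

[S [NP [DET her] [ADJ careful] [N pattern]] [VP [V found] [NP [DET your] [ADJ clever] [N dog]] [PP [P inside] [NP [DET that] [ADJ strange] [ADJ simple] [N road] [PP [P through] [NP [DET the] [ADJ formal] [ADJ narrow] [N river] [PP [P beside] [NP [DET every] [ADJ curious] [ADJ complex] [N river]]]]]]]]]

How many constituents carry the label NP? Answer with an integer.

5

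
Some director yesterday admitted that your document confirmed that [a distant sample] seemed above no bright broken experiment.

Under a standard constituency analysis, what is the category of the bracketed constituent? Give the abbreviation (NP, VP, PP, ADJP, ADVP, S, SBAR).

NP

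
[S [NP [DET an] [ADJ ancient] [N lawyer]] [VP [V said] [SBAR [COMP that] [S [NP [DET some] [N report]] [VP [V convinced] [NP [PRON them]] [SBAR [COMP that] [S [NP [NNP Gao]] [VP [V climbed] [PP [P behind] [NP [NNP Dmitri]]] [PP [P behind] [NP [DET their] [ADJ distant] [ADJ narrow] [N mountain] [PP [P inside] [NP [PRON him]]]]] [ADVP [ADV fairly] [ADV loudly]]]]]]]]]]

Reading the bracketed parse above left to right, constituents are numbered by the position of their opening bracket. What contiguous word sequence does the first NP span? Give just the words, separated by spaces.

an ancient lawyer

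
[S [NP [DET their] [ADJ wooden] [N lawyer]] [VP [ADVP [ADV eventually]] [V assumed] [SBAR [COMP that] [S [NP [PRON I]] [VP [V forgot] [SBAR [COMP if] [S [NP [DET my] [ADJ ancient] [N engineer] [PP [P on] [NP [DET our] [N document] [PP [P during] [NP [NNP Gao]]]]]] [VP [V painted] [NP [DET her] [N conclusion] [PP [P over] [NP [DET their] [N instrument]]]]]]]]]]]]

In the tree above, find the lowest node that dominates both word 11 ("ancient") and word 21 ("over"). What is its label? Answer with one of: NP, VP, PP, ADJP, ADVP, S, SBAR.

The smallest bracket enclosing both words is [S my ancient engineer on our document during Gao painted her conclusion over their instrument], so the label is S.

S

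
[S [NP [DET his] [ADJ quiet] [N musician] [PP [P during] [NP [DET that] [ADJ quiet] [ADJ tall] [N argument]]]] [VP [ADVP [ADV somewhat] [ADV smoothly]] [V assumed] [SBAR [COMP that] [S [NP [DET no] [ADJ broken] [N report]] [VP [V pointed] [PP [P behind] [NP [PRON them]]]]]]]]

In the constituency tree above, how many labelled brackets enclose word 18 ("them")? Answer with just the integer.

8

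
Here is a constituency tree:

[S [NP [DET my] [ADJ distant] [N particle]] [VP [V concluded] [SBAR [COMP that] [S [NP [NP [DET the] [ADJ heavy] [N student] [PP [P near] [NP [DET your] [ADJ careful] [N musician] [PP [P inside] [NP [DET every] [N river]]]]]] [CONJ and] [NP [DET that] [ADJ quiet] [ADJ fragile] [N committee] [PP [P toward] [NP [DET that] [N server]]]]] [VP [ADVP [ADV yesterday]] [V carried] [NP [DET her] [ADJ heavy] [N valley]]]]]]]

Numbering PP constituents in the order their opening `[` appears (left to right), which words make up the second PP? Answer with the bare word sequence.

inside every river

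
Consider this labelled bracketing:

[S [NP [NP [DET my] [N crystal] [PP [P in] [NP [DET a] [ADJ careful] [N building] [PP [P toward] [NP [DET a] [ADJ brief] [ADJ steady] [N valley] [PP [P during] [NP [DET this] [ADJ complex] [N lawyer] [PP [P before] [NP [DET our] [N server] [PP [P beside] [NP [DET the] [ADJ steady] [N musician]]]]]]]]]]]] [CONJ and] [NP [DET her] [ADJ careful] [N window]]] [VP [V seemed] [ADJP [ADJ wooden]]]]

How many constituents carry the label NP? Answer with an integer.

8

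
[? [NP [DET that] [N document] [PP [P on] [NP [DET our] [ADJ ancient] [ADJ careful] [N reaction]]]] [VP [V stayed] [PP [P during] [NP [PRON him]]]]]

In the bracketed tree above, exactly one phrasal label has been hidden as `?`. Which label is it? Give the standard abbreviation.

S

The `?` node immediately contains: NP, VP. That is the internal structure of a clause, so the label is S.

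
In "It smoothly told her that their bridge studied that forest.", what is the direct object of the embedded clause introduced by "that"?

Within the embedded clause introduced by "that", the direct object of "studied" is "that forest".

that forest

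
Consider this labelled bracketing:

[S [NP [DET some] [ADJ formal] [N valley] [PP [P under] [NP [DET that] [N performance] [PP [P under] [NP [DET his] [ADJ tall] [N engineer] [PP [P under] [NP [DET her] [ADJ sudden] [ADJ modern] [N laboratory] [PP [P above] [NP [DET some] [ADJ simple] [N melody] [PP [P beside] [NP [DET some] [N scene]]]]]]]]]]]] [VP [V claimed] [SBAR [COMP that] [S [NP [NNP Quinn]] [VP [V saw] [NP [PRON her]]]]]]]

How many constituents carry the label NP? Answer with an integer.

8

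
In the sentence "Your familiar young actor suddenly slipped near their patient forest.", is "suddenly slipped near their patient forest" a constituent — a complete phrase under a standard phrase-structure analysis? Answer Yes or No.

Yes

The sequence corresponds to a single VP node — the verb phrase "suddenly slipped near their patient forest".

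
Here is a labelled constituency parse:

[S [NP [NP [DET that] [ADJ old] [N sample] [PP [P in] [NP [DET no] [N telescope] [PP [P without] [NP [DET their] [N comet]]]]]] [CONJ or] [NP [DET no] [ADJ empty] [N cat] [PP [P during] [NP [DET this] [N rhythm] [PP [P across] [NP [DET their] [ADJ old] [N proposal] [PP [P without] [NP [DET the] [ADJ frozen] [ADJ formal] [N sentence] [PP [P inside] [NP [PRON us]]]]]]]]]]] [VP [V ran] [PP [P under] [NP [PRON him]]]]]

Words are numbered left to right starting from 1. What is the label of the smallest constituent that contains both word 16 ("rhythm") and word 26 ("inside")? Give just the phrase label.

NP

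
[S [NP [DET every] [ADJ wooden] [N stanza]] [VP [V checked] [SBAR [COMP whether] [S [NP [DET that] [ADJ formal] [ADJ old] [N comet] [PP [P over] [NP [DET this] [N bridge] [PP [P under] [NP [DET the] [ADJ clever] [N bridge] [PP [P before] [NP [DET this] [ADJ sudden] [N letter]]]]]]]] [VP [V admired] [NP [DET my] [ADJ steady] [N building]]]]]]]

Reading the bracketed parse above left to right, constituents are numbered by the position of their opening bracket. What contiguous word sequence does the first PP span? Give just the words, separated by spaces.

over this bridge under the clever bridge before this sudden letter

In left-to-right order the PP constituents are "over this bridge under the clever bridge before this sudden letter"; "under the clever bridge before this sudden letter"; "before this sudden letter". Number 1 is "over this bridge under the clever bridge before this sudden letter".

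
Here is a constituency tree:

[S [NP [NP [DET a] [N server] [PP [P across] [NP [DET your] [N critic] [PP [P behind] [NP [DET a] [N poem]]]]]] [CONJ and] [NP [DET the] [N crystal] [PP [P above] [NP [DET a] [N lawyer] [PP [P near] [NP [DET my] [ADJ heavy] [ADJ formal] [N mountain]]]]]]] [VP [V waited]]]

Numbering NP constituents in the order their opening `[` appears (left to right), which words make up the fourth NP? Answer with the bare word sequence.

a poem

Opening `[NP` markers occur at word positions 1, 1, 4, 7, 10, 13, 16; the fourth of these opens the constituent [NP a poem].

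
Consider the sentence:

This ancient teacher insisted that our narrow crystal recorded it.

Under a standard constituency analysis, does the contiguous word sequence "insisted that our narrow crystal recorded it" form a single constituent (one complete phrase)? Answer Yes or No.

Yes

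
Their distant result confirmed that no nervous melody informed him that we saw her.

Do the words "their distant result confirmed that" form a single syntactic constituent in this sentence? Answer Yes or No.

No

The smallest constituent containing the whole sequence is the clause [S their distant result confirmed that no nervous melody informed him that we saw her], but the sequence is only part of it — it straddles the boundary between noun phrase "their distant result" and verb phrase "confirmed that no nervous melody informed him that we saw her".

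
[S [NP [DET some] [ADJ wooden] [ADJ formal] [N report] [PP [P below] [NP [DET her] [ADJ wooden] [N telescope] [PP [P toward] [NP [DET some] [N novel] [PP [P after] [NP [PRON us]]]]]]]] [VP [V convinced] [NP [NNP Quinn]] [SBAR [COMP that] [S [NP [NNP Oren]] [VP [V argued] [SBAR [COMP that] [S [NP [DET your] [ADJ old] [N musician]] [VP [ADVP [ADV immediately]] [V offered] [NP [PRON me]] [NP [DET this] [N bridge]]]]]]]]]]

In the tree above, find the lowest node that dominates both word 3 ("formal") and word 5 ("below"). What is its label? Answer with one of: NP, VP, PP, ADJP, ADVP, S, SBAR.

NP

Both words fall inside [NP some wooden formal report below her wooden telescope toward some novel after us] (words 1–13), and no smaller constituent contains them both. Label: NP.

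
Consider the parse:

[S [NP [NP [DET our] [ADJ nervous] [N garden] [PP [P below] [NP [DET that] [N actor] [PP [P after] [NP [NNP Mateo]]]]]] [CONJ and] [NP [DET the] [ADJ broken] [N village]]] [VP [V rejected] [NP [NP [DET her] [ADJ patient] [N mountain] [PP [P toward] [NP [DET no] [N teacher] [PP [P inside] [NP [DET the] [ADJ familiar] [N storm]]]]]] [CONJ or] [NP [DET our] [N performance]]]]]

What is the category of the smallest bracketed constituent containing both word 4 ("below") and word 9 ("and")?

Both words fall inside [NP our nervous garden below that actor after Mateo and the broken village] (words 1–12), and no smaller constituent contains them both. Label: NP.

NP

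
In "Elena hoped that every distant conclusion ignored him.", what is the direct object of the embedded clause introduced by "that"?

him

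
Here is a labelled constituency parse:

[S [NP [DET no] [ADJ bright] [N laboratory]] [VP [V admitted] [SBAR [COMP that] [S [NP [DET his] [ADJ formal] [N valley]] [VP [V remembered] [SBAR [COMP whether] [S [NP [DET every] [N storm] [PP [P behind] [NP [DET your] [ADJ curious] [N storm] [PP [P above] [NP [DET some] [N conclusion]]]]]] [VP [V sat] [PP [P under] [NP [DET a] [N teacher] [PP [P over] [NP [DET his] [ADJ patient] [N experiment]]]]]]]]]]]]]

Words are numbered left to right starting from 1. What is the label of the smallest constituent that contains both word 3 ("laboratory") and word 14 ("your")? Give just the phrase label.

The smallest bracket enclosing both words is [S no bright laboratory admitted that his formal valley remembered whether every storm behind your curious storm above some conclusion sat under a teacher over his patient experiment], so the label is S.

S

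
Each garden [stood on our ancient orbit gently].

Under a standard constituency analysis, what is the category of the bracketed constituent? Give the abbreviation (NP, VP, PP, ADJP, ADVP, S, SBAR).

VP

The bracketed span "stood on our ancient orbit gently" is headed by "stood", making it a verb phrase (VP).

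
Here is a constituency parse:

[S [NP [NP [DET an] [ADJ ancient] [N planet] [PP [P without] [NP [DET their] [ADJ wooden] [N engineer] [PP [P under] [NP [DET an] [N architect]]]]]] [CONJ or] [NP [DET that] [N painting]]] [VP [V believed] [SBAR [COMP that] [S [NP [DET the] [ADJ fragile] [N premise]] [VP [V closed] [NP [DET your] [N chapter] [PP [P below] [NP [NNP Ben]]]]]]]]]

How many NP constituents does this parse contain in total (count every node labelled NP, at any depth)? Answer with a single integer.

8

Scanning left to right, an opening `[NP` appears at word positions 1, 1, 5, 9, 12, 16, 20, 23 — 8 in total.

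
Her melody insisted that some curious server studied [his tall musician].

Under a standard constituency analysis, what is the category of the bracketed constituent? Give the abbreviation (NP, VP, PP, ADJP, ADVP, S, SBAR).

NP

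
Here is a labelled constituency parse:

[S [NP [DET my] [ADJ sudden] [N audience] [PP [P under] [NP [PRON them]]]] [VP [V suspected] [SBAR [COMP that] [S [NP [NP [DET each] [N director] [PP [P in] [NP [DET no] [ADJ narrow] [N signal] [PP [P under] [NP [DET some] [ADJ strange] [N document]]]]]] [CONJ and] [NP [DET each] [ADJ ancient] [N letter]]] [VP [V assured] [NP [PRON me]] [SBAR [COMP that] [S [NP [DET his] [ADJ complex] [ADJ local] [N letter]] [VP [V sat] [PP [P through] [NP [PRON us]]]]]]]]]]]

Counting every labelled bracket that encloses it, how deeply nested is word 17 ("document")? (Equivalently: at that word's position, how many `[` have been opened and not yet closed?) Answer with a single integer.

11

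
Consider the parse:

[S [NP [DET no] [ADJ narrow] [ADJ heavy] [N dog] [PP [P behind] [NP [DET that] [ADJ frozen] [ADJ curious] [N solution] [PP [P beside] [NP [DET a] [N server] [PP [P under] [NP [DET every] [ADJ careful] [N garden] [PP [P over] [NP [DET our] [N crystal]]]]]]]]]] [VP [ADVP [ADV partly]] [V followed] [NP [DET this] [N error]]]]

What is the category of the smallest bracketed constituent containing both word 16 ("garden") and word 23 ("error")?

S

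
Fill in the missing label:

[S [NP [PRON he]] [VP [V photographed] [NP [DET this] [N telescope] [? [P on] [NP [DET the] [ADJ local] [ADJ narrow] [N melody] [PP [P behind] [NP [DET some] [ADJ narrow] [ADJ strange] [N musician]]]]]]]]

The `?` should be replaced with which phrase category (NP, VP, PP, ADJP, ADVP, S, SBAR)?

PP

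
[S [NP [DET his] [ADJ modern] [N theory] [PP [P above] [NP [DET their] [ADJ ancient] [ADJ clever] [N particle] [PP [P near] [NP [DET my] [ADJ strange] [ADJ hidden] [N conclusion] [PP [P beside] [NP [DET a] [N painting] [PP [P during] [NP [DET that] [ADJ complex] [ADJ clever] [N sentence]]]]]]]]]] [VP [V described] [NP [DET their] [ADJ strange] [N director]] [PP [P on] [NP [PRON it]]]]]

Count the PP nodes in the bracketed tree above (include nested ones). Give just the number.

Listing each PP by its span: [PP above their ancient clever particle near my strange hidden conclusion beside a painting during that complex clever sentence]; [PP near my strange hidden conclusion beside a painting during that complex clever sentence]; [PP beside a painting during that complex clever sentence]; [PP during that complex clever sentence]; [PP on it] — that makes 5.

5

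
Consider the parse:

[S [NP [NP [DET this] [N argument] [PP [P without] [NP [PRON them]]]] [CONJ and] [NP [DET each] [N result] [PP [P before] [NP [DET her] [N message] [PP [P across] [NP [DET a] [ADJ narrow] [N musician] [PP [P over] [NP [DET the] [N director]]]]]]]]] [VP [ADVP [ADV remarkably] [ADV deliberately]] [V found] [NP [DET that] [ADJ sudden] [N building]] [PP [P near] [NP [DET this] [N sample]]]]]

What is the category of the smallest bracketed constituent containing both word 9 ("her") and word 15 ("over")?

The smallest bracket enclosing both words is [NP her message across a narrow musician over the director], so the label is NP.

NP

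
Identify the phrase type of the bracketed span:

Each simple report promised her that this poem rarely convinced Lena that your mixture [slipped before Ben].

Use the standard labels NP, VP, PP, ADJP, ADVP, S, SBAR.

The bracketed span "slipped before Ben" is headed by "slipped", making it a verb phrase (VP).

VP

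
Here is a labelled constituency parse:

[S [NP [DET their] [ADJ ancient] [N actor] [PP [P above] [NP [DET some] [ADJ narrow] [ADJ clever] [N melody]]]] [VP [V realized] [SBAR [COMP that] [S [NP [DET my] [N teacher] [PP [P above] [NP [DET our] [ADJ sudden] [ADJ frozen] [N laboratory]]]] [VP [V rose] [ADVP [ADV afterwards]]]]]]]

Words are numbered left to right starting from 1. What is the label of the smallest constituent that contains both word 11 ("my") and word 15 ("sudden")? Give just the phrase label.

NP

Word 11 lies under S → VP → SBAR → S → NP → DET; word 15 lies under S → VP → SBAR → S → NP → PP → NP → ADJ. The lowest shared node is the NP.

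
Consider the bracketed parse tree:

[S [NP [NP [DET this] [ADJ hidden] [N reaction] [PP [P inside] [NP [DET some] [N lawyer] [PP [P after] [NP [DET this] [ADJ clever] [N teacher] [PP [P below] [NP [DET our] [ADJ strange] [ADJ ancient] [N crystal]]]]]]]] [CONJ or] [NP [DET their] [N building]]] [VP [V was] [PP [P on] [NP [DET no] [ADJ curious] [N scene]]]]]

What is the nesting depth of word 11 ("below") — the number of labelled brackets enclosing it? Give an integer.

9

Path from the root down to the word: S → NP → NP → PP → NP → PP → NP → PP → P. That is 9 enclosing brackets.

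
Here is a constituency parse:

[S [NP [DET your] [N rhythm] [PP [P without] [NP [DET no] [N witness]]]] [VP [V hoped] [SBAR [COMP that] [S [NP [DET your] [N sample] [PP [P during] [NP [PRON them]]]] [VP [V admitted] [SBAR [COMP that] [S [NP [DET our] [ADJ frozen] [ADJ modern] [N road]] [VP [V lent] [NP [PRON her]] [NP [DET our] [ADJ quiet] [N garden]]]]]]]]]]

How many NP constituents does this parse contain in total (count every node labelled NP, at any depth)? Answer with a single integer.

7

Scanning left to right, an opening `[NP` appears at word positions 1, 4, 8, 11, 14, 19, 20 — 7 in total.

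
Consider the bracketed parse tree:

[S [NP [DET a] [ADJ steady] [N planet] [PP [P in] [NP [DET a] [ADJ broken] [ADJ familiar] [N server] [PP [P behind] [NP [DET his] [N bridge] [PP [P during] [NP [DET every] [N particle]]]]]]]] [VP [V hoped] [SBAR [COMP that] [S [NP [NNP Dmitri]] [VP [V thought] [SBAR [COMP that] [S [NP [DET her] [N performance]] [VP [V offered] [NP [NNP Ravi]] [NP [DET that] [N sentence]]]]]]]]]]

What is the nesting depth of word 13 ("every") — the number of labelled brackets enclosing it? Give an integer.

9

The word sits inside DET, which is inside NP, inside PP, inside NP, inside PP, inside NP, inside PP, inside NP, inside S — 9 brackets in all.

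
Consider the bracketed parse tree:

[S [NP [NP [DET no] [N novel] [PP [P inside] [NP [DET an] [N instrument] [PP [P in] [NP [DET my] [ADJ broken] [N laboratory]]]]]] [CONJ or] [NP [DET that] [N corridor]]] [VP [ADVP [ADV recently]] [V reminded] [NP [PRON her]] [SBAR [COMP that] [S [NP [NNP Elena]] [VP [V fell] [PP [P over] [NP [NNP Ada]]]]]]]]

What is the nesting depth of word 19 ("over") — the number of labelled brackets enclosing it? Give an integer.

7

The word sits inside P, which is inside PP, inside VP, inside S, inside SBAR, inside VP, inside S — 7 brackets in all.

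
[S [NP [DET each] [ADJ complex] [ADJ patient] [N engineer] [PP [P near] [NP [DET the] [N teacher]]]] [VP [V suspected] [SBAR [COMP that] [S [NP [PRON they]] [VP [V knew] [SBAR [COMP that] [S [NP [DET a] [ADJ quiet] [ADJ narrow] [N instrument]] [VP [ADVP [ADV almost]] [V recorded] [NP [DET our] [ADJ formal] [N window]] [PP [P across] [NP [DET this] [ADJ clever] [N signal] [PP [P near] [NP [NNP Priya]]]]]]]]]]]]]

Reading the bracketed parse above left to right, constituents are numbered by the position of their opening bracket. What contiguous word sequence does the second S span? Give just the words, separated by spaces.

they knew that a quiet narrow instrument almost recorded our formal window across this clever signal near Priya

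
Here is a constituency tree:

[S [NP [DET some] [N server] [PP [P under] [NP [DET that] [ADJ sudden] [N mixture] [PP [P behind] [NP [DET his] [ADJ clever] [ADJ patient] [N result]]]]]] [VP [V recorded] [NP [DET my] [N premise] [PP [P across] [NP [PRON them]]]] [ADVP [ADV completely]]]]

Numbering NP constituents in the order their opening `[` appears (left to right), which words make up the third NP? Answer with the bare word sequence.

The NP opening brackets appear, in order, over: "some server under that sudden mixture behind his clever patient result"; "that sudden mixture behind his clever patient result"; "his clever patient result"; "my premise across them"; "them". The third one spans "his clever patient result".

his clever patient result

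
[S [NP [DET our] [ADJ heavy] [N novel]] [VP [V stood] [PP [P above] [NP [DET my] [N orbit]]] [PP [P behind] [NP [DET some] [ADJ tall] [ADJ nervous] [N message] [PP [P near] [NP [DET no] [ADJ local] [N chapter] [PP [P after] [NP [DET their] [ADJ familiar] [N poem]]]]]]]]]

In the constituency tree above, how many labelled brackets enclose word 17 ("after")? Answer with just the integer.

8

Path from the root down to the word: S → VP → PP → NP → PP → NP → PP → P. That is 8 enclosing brackets.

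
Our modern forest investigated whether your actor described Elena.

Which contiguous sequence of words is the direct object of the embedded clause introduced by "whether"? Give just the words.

"described" heads the VP of the embedded clause introduced by "whether", and "Elena" is its direct object.

Elena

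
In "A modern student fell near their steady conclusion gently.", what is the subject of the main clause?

a modern student

"a modern student" is the NP that combines with the VP headed by "fell" to form the main clause — the subject.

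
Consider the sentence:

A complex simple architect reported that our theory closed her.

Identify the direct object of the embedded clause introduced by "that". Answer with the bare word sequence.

her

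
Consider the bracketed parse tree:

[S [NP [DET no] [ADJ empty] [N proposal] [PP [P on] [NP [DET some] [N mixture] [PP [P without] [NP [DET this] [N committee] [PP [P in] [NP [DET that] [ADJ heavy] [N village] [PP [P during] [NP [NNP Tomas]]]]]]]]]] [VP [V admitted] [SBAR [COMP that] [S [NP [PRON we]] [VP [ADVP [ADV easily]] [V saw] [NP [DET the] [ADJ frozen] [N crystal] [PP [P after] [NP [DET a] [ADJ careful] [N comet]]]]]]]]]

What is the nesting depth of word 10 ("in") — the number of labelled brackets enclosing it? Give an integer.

8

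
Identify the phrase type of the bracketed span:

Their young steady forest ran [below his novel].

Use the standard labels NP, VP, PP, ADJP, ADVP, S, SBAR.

The span is built around the preposition "below" — a prepositional phrase (PP).

PP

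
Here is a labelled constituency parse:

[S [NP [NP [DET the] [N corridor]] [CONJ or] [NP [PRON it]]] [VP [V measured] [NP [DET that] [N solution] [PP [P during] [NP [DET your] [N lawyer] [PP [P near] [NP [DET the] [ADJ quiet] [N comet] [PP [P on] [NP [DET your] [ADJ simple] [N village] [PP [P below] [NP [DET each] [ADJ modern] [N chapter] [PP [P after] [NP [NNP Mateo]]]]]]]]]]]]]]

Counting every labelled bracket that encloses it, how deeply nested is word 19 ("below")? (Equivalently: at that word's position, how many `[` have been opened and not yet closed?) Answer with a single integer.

11

Path from the root down to the word: S → VP → NP → PP → NP → PP → NP → PP → NP → PP → P. That is 11 enclosing brackets.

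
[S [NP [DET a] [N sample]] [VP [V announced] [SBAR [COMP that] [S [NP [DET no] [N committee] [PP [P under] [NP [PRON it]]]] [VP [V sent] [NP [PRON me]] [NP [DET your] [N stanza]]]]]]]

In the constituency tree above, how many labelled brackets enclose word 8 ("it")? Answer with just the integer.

Counting open brackets not yet closed at "it": [S [VP [SBAR [S [NP [PP [NP [PRON = 8.

8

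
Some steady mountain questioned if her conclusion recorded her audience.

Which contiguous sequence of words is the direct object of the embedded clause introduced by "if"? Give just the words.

The verb of the embedded clause introduced by "if" is "recorded"; its direct object is the NP "her audience".

her audience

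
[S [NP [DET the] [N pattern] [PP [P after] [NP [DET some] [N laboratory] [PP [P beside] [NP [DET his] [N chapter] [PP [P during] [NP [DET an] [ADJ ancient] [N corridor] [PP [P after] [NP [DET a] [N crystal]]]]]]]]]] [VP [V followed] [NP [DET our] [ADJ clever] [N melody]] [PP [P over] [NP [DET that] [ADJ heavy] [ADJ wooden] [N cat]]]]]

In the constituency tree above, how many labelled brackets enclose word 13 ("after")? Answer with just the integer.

Counting open brackets not yet closed at "after": [S [NP [PP [NP [PP [NP [PP [NP [PP [P = 10.

10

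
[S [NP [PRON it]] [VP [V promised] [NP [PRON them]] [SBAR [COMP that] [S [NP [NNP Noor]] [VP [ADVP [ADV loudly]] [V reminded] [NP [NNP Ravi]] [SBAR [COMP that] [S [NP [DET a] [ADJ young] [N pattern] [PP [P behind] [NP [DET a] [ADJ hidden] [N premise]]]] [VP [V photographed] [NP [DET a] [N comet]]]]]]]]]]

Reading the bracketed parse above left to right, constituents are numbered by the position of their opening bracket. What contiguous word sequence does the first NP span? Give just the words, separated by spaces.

The NP opening brackets appear, in order, over: "it"; "them"; "Noor"; "Ravi"; "a young pattern behind a hidden premise"; "a hidden premise"; "a comet". The first one spans "it".

it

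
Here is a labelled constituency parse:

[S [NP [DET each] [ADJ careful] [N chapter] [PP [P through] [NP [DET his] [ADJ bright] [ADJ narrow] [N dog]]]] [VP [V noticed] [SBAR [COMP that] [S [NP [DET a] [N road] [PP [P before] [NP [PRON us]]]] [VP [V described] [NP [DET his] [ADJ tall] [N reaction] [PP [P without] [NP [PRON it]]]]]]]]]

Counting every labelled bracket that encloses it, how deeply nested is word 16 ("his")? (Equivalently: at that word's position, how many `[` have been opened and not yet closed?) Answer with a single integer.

The word sits inside DET, which is inside NP, inside VP, inside S, inside SBAR, inside VP, inside S — 7 brackets in all.

7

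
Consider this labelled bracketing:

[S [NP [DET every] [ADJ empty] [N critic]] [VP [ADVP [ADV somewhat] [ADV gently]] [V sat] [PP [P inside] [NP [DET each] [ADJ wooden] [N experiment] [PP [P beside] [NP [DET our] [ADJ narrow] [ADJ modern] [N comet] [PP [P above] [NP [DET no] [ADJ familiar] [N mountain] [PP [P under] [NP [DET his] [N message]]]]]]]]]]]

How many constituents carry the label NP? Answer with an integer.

5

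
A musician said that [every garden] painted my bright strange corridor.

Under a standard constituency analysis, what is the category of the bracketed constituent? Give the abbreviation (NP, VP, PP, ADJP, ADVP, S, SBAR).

NP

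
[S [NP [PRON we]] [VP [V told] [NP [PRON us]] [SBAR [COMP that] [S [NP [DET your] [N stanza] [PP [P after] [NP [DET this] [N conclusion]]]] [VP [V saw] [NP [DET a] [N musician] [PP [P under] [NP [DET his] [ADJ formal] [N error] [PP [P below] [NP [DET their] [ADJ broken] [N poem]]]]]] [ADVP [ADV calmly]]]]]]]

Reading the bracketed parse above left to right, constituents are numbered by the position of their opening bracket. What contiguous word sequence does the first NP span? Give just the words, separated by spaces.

we

The NP opening brackets appear, in order, over: "we"; "us"; "your stanza after this conclusion"; "this conclusion"; "a musician under his formal error below their broken poem"; "his formal error below their broken poem"; "their broken poem". The first one spans "we".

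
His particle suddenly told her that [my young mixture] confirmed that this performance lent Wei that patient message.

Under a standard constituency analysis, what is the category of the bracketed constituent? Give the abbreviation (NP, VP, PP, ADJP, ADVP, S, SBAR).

NP

"mixture" is the head of the bracketed span, so the span is a noun phrase: NP.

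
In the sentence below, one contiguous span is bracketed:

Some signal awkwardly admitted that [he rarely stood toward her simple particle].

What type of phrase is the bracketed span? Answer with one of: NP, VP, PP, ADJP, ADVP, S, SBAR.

"stood" is the head of the bracketed span, so the span is a clause: S.

S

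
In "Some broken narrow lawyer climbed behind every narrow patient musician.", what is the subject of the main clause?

some broken narrow lawyer

The subject of the main clause is the NP immediately before the verb "climbed": "some broken narrow lawyer".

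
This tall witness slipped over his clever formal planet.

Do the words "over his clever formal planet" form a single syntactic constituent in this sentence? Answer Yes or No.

Yes

These words form the whole prepositional phrase headed by "over", so yes — one constituent.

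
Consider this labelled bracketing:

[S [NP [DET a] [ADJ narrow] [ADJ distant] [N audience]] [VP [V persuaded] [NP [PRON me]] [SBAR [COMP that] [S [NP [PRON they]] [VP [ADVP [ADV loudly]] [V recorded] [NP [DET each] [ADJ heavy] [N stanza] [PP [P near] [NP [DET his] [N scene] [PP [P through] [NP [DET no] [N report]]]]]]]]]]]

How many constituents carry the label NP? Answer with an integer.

6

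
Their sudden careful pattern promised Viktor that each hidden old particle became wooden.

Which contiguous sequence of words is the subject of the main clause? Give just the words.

their sudden careful pattern

In the main clause the verb is "promised"; the NP preceding it, "their sudden careful pattern", is the subject.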